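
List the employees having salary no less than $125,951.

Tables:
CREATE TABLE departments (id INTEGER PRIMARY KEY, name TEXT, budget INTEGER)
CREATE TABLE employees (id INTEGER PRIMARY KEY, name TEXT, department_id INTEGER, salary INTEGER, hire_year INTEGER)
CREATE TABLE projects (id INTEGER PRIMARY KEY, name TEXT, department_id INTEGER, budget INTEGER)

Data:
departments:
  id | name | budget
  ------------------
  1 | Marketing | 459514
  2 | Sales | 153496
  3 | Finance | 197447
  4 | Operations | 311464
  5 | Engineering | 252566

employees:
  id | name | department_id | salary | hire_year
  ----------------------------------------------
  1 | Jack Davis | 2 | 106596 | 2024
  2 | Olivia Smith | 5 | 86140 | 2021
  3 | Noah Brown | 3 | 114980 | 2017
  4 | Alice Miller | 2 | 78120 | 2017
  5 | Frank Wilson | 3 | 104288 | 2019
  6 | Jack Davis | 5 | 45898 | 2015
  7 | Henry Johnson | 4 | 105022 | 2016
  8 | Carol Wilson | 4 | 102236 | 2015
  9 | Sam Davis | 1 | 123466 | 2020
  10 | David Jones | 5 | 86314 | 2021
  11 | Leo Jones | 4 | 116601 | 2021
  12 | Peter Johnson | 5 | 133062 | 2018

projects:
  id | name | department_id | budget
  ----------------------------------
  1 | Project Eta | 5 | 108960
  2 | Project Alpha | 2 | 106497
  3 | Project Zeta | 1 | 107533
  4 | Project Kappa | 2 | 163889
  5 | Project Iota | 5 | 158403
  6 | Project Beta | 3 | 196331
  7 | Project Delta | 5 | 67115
SELECT name, salary FROM employees WHERE salary >= 125951

Execution result:
name | salary
Peter Johnson | 133062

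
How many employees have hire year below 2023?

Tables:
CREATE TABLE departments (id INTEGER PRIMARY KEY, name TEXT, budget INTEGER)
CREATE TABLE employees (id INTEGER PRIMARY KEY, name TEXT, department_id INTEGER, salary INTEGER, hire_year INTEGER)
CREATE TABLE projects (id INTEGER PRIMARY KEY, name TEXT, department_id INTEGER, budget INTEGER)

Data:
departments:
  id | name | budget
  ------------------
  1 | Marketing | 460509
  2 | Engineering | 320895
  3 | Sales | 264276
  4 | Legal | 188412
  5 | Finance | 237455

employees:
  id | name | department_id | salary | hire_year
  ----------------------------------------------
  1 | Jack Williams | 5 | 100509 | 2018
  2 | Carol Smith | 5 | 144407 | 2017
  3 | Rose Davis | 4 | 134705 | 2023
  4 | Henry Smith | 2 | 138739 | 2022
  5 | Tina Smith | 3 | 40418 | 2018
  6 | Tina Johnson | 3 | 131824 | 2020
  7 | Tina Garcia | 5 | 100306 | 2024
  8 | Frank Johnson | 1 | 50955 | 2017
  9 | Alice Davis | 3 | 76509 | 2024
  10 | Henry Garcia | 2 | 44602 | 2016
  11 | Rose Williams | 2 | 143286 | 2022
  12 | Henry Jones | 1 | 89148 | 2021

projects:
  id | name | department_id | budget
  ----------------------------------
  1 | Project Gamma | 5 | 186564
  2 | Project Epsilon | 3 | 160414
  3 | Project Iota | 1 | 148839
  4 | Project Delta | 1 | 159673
SELECT COUNT(*) FROM employees WHERE hire_year < 2023

Execution result:
9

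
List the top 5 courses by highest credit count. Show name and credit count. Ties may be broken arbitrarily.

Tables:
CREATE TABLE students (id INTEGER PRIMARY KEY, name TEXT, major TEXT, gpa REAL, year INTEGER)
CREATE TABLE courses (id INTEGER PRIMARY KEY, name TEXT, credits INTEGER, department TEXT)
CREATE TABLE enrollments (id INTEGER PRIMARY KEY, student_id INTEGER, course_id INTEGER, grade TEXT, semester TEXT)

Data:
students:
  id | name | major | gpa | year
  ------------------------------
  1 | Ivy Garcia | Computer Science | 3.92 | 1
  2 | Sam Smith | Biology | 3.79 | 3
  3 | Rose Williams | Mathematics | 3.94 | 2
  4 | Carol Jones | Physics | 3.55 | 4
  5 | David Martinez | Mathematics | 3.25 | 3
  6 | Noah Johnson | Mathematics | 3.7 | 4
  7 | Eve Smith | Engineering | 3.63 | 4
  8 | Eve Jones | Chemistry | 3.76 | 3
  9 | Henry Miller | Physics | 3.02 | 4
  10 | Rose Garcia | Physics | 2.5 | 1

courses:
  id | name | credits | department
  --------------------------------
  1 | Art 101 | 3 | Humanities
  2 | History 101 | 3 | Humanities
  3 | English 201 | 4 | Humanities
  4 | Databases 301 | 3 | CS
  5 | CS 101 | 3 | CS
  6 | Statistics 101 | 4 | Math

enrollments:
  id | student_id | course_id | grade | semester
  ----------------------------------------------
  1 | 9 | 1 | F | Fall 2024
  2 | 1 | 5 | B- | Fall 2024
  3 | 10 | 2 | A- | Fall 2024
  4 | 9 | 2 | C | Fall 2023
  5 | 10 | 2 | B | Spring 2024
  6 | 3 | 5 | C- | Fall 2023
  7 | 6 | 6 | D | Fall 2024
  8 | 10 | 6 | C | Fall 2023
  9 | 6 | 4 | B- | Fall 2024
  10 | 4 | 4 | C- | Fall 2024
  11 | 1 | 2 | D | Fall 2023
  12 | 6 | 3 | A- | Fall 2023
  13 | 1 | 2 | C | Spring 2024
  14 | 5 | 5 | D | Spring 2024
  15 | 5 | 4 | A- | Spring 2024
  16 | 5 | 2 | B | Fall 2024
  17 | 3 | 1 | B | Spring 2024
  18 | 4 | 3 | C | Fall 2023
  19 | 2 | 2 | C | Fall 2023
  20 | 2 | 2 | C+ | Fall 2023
SELECT name, credits FROM courses ORDER BY credits DESC LIMIT 5

Execution result:
name | credits
English 201 | 4
Statistics 101 | 4
Art 101 | 3
History 101 | 3
Databases 301 | 3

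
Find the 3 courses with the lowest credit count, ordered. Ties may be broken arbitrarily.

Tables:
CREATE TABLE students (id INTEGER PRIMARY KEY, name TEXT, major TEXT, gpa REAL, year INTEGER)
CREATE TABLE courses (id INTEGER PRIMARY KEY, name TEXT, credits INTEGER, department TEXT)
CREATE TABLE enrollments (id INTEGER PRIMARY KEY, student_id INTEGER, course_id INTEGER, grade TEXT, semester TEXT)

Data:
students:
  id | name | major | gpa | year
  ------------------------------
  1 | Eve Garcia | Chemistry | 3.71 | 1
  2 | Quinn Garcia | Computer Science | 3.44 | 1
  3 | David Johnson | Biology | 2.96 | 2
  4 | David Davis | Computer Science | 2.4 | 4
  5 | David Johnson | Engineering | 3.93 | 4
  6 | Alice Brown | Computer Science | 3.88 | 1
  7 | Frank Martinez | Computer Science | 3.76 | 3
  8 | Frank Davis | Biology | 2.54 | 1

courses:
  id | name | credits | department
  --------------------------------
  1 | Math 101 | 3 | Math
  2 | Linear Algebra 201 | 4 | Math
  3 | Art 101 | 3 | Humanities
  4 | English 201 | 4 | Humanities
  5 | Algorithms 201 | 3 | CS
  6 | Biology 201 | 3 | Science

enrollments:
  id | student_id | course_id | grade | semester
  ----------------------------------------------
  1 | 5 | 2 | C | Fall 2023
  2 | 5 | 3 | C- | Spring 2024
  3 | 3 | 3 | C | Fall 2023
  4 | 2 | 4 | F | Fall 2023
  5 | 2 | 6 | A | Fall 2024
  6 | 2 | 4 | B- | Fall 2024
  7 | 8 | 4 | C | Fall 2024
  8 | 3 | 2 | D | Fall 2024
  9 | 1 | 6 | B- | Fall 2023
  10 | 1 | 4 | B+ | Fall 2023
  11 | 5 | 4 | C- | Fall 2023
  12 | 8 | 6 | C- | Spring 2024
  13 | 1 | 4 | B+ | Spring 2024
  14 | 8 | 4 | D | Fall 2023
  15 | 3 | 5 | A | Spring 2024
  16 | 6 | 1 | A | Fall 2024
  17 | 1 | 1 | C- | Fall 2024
SELECT name, credits FROM courses ORDER BY credits ASC LIMIT 3

Execution result:
name | credits
Math 101 | 3
Art 101 | 3
Algorithms 201 | 3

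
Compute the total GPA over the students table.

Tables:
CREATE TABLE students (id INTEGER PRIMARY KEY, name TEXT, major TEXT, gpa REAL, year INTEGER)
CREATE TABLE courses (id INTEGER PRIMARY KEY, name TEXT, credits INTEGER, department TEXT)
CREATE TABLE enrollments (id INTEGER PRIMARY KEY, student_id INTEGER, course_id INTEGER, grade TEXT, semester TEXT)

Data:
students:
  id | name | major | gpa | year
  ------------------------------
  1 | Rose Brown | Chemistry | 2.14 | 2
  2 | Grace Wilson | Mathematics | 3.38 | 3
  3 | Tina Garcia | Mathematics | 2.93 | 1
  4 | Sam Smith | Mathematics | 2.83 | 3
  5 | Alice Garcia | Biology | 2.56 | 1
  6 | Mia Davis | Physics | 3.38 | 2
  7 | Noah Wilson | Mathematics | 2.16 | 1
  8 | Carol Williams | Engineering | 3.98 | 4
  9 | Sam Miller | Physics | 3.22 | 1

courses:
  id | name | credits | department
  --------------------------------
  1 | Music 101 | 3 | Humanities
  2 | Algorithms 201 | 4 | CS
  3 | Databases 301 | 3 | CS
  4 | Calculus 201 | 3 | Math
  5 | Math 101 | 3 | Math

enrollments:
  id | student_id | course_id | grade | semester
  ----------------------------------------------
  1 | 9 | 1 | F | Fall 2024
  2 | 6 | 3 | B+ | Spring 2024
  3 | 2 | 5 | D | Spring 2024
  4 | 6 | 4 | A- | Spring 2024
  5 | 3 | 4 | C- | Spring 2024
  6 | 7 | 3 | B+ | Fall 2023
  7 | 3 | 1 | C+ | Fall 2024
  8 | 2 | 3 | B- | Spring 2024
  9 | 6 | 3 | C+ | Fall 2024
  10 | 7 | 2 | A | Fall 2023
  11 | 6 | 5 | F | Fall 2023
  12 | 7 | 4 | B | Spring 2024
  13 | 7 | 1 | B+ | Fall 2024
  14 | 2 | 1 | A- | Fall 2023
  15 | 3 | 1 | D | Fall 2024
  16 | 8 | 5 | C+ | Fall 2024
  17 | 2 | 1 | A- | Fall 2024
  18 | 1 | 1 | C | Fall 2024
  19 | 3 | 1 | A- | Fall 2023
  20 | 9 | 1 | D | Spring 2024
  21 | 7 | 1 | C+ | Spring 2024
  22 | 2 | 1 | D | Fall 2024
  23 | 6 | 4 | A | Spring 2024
SELECT SUM(gpa) FROM students

Execution result:
26.58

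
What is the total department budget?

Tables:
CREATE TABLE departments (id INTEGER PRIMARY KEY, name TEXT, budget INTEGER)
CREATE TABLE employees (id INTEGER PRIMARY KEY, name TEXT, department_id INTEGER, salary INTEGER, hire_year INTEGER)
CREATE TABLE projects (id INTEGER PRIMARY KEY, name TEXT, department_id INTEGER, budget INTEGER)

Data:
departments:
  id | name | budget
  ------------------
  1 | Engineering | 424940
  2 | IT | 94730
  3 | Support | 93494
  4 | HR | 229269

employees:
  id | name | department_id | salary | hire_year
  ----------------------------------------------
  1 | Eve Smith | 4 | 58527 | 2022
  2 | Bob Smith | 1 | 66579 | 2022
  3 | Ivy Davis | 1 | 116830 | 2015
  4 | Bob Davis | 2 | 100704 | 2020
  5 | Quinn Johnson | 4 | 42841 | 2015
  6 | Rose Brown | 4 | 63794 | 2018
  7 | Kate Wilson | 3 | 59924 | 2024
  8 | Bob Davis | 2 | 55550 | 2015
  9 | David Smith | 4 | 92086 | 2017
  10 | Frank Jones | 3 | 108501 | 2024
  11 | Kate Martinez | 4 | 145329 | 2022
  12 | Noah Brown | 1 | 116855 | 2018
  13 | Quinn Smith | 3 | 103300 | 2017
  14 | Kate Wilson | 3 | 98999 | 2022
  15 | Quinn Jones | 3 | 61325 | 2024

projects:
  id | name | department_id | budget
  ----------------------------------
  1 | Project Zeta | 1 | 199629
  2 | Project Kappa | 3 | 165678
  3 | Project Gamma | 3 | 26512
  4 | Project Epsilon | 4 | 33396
SELECT SUM(budget) FROM departments

Execution result:
842433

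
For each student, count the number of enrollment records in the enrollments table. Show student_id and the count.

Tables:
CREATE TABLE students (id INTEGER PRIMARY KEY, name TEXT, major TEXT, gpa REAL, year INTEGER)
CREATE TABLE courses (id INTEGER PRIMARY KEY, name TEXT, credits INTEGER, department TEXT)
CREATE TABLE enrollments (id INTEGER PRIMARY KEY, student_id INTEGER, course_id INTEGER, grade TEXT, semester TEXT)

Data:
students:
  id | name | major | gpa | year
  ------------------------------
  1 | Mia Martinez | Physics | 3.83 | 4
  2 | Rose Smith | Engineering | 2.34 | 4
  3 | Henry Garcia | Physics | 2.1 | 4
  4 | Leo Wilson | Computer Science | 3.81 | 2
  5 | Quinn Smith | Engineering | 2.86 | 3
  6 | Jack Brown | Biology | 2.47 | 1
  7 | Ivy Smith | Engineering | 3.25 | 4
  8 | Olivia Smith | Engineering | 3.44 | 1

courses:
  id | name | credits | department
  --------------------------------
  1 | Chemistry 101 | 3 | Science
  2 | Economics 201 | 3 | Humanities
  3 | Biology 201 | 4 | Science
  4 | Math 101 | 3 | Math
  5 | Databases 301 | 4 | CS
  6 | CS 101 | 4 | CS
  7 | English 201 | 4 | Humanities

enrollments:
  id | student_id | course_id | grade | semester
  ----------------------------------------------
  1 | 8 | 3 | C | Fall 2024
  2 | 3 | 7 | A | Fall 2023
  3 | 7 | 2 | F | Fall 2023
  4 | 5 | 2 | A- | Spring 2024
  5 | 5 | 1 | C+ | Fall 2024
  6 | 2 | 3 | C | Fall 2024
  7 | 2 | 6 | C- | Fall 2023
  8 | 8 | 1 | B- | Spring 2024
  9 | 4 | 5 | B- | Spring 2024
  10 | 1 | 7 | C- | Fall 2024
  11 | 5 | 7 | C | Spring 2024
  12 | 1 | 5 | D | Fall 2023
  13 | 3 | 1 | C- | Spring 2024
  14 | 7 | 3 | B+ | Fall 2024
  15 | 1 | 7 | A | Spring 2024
SELECT student_id, COUNT(*) AS enrollment_count FROM enrollments GROUP BY student_id

Execution result:
student_id | enrollment_count
1 | 3
2 | 2
3 | 2
4 | 1
5 | 3
7 | 2
8 | 2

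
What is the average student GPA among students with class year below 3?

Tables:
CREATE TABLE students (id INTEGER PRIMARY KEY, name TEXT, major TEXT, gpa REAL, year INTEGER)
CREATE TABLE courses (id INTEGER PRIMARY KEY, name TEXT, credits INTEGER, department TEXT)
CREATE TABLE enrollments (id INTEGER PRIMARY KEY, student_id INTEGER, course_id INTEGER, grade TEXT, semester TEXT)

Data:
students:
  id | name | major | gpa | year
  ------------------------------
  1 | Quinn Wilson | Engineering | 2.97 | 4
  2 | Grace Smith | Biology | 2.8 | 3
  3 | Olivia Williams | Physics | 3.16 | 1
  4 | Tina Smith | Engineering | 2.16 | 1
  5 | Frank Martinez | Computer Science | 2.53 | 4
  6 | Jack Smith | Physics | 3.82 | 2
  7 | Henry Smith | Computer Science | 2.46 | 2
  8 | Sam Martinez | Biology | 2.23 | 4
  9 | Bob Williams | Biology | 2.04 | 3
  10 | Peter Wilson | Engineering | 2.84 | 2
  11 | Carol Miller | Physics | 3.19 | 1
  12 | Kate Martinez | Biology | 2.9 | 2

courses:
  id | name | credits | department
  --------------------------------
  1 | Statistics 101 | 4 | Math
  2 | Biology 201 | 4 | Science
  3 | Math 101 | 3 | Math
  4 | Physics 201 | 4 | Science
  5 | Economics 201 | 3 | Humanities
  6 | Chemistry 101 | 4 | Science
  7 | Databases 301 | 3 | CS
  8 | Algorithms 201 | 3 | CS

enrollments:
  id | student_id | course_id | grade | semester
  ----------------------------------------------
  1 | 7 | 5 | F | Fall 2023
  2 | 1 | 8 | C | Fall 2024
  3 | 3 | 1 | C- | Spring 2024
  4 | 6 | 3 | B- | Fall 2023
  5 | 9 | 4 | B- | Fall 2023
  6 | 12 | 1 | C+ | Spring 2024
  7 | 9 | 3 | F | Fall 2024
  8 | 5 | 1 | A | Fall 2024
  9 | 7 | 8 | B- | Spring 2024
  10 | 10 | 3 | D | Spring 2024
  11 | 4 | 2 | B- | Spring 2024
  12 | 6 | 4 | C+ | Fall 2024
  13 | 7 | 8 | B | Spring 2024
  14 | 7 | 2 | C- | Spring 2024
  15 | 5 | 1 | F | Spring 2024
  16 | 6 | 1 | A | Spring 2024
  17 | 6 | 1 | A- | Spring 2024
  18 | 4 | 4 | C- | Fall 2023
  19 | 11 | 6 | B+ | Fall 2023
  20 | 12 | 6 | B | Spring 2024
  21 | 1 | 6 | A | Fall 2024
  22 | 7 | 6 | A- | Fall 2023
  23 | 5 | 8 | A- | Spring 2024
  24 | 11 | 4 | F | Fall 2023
SELECT AVG(gpa) FROM students WHERE year < 3

Execution result:
2.93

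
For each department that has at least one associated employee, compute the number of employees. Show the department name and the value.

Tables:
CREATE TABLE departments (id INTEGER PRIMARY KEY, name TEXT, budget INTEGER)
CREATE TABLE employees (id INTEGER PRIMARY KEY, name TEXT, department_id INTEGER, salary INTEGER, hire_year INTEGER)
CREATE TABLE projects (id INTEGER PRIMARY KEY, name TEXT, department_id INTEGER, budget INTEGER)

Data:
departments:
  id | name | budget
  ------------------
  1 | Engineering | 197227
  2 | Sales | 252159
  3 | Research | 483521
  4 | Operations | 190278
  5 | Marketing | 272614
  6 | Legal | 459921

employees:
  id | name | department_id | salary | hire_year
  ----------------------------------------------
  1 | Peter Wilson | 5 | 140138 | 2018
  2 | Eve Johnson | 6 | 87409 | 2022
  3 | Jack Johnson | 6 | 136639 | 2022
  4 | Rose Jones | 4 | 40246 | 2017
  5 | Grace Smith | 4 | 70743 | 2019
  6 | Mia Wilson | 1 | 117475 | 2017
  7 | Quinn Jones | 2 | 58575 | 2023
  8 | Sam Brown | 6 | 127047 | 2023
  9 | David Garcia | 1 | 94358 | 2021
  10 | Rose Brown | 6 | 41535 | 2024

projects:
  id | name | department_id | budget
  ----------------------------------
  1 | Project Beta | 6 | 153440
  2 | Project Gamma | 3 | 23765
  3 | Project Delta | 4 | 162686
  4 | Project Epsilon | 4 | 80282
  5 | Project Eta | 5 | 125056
SELECT p.name, COUNT(*) AS n FROM employees c JOIN departments p ON c.department_id = p.id GROUP BY p.id, p.name

Execution result:
name | n
Engineering | 2
Sales | 1
Operations | 2
Marketing | 1
Legal | 4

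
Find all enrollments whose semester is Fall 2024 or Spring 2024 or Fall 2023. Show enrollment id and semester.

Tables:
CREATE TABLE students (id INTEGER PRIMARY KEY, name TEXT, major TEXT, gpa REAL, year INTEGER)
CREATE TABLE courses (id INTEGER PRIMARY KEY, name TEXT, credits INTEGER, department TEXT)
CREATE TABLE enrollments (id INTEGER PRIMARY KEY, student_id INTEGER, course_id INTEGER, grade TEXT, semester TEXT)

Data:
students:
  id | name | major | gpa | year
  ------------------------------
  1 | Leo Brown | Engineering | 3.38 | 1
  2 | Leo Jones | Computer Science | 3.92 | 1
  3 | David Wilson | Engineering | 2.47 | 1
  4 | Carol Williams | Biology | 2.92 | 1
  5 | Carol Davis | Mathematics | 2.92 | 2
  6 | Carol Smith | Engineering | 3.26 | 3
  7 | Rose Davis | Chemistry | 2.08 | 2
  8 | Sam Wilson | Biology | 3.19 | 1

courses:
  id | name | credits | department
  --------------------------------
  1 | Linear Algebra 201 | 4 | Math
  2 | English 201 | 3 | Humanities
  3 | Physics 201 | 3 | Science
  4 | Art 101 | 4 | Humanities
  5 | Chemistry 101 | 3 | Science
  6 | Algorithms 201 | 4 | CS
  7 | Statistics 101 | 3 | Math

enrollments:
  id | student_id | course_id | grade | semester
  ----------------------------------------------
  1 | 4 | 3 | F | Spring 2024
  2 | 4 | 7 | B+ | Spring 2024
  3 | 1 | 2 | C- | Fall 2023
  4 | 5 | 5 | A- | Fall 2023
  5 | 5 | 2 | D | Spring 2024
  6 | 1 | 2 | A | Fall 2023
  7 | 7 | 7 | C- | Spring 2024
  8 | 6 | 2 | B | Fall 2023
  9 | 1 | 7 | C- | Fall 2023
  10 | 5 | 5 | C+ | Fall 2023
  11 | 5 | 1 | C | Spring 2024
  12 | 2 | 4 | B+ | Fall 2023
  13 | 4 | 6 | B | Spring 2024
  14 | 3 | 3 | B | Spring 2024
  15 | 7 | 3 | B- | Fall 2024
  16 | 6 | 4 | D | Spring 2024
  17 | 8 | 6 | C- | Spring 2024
SELECT id, semester FROM enrollments WHERE semester IN ('Fall 2024', 'Spring 2024', 'Fall 2023')

Execution result:
id | semester
1 | Spring 2024
2 | Spring 2024
3 | Fall 2023
4 | Fall 2023
5 | Spring 2024
6 | Fall 2023
7 | Spring 2024
8 | Fall 2023
9 | Fall 2023
10 | Fall 2023
11 | Spring 2024
12 | Fall 2023
13 | Spring 2024
14 | Spring 2024
15 | Fall 2024
16 | Spring 2024
17 | Spring 2024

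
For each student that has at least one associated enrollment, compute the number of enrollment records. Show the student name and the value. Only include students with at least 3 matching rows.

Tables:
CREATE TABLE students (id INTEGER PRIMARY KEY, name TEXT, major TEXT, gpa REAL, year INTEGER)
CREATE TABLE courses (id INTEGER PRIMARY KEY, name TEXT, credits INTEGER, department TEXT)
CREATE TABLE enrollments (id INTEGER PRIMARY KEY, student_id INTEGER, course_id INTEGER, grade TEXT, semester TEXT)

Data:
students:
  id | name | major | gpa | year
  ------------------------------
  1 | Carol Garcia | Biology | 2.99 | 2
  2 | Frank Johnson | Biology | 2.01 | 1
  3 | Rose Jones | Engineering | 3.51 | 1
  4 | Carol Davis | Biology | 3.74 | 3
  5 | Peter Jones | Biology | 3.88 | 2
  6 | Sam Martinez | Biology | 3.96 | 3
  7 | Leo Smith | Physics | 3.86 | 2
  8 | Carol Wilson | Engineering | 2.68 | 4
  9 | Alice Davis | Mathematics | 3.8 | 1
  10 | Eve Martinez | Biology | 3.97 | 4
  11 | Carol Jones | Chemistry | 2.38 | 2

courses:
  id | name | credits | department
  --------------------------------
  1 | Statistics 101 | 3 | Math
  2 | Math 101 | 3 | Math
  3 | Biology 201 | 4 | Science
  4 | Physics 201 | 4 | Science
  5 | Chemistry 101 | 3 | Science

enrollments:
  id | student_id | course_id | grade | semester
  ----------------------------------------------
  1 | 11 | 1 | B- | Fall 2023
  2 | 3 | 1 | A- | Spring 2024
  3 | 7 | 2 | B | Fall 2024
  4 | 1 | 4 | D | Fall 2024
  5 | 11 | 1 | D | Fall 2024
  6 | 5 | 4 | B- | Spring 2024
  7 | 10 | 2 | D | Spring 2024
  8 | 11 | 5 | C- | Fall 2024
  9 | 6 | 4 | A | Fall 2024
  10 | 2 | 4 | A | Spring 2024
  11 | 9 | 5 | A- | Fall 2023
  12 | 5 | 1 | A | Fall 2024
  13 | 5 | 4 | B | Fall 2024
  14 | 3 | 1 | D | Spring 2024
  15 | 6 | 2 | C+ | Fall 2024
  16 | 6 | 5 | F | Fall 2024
SELECT p.name, COUNT(*) AS n FROM enrollments c JOIN students p ON c.student_id = p.id GROUP BY p.id, p.name HAVING COUNT(*) >= 3

Execution result:
name | n
Peter Jones | 3
Sam Martinez | 3
Carol Jones | 3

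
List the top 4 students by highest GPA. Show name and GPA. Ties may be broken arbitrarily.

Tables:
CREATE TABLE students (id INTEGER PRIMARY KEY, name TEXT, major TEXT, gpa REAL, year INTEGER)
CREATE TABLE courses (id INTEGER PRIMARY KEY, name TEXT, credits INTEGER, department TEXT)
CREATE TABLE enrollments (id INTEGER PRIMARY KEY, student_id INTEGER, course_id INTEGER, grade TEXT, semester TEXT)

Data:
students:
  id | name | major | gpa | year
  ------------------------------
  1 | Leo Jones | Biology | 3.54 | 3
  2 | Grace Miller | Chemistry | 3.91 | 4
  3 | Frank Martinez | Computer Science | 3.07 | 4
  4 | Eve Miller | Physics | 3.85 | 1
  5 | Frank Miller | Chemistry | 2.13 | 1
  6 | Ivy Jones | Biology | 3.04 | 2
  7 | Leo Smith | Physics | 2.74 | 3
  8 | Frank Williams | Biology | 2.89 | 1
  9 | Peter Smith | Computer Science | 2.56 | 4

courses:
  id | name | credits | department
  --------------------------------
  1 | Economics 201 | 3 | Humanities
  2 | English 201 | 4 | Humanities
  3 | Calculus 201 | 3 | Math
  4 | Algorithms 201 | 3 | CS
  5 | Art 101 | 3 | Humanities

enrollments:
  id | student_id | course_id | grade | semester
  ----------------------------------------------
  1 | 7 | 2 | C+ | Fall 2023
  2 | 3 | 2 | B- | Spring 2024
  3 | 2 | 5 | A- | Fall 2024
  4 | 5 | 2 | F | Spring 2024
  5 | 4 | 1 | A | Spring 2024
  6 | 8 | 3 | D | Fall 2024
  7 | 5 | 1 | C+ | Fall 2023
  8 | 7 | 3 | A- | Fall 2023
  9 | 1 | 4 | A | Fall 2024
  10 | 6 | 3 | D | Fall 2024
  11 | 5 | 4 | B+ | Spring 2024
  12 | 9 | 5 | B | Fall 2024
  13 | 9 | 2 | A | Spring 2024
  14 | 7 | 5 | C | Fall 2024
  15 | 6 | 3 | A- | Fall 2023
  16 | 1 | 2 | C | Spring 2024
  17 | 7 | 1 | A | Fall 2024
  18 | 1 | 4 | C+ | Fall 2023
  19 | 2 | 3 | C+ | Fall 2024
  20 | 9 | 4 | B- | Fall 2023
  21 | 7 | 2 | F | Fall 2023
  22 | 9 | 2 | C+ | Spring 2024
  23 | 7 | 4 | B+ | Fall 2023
SELECT name, gpa FROM students ORDER BY gpa DESC LIMIT 4

Execution result:
name | gpa
Grace Miller | 3.91
Eve Miller | 3.85
Leo Jones | 3.54
Frank Martinez | 3.07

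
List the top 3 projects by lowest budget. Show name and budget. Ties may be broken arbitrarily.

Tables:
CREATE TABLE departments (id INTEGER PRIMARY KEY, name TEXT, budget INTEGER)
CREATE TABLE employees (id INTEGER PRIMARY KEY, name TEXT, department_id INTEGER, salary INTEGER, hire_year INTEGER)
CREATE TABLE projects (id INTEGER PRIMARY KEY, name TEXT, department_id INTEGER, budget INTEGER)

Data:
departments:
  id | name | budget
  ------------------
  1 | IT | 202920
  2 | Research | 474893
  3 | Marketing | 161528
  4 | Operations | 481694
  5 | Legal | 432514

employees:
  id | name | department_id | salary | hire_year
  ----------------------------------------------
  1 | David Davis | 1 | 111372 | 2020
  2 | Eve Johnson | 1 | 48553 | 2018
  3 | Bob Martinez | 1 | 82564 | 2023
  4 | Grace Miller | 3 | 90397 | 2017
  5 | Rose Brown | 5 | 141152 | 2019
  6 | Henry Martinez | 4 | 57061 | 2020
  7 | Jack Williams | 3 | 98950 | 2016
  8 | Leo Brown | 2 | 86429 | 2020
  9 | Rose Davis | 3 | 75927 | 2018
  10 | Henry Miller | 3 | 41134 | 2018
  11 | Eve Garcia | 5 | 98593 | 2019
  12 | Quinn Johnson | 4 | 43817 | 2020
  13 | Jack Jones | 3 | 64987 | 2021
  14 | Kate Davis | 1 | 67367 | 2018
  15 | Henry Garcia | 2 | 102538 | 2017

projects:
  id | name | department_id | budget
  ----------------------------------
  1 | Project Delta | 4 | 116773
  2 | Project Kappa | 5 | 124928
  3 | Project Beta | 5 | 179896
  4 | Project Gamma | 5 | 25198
SELECT name, budget FROM projects ORDER BY budget ASC LIMIT 3

Execution result:
name | budget
Project Gamma | 25198
Project Delta | 116773
Project Kappa | 124928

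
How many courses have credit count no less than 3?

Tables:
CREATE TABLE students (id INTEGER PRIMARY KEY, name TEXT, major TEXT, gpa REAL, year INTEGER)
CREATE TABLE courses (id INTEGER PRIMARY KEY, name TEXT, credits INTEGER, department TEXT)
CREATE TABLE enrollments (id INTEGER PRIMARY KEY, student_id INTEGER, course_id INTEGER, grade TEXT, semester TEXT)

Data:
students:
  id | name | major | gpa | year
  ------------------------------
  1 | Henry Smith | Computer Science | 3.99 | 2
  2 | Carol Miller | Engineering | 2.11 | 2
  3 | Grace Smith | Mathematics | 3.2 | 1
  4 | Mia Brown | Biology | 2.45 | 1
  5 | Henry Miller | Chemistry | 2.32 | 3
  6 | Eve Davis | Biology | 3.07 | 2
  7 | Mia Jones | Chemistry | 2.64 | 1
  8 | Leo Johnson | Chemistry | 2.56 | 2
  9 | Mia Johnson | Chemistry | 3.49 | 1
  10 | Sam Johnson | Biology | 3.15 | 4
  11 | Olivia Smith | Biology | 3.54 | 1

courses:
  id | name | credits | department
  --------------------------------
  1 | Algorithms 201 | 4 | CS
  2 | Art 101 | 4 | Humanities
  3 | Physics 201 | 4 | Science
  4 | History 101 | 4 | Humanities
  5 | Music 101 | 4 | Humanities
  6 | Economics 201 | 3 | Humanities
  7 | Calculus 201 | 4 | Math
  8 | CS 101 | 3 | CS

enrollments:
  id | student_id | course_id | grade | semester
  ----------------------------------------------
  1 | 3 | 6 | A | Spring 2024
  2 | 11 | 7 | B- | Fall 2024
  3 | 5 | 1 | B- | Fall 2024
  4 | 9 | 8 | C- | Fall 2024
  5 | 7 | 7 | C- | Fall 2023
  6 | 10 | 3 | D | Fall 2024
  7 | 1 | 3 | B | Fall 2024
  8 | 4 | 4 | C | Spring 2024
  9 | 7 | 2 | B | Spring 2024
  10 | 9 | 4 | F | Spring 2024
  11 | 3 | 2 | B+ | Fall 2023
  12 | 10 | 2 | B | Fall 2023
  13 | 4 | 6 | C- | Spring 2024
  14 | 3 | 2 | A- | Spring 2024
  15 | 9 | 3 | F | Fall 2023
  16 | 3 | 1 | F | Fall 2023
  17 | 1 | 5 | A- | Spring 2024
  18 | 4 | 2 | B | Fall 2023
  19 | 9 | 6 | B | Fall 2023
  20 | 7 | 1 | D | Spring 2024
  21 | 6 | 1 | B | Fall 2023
SELECT COUNT(*) FROM courses WHERE credits >= 3

Execution result:
8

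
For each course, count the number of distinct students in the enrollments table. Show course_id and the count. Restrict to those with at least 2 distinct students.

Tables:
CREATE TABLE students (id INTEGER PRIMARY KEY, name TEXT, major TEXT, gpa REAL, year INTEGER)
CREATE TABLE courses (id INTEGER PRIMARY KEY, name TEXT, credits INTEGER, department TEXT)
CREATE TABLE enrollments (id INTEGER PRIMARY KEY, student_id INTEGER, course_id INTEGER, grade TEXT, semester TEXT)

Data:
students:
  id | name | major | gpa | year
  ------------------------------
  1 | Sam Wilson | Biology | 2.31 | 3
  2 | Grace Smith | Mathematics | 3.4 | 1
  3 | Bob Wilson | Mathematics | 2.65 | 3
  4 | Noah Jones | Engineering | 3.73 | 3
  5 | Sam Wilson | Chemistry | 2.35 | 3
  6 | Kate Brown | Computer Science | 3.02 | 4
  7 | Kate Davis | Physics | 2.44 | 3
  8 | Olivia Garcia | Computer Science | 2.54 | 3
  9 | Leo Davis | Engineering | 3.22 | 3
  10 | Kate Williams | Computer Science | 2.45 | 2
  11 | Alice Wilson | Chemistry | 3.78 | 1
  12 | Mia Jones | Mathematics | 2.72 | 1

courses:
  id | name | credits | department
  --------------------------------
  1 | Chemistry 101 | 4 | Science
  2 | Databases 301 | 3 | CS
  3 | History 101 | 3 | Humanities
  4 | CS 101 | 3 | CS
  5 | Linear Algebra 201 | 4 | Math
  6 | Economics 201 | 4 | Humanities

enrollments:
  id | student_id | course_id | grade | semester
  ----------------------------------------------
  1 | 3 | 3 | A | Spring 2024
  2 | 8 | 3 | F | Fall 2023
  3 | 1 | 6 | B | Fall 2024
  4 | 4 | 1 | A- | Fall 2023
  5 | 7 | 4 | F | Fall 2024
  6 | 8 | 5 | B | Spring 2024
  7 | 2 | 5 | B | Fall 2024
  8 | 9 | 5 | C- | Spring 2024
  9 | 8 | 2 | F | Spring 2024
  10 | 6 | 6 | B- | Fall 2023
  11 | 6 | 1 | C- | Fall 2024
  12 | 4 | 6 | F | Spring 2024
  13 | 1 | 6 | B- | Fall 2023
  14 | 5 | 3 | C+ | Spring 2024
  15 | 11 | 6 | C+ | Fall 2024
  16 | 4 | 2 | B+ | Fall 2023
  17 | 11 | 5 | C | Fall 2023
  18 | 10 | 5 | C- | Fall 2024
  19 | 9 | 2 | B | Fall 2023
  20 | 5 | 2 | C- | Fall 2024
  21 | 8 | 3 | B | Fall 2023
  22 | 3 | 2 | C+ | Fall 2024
SELECT course_id, COUNT(DISTINCT student_id) AS distinct_student_count FROM enrollments GROUP BY course_id HAVING COUNT(DISTINCT student_id) >= 2

Execution result:
course_id | distinct_student_count
1 | 2
2 | 5
3 | 3
5 | 5
6 | 4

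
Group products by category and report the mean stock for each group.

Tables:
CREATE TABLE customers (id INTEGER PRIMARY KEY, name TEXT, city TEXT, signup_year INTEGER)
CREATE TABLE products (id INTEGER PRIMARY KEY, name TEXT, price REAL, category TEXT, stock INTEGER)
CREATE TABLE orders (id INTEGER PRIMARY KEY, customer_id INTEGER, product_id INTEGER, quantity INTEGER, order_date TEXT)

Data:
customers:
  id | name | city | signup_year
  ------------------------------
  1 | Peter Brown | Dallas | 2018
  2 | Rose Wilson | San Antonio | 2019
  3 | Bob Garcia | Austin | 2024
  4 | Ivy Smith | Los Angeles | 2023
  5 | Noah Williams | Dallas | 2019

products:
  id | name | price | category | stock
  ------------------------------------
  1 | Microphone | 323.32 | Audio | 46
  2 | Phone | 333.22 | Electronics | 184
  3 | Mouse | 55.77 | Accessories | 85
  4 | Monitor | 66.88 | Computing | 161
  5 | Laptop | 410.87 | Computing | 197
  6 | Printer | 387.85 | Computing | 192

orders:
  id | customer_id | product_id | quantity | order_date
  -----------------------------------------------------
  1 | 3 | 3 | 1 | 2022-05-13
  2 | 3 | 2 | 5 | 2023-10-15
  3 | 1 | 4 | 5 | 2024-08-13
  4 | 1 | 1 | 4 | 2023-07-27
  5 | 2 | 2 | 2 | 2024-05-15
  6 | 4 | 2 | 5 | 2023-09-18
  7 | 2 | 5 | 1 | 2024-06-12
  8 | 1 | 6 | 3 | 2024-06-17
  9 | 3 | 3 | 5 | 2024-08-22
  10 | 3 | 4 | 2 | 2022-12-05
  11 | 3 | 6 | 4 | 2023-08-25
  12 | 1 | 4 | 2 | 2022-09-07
SELECT category, AVG(stock) AS avg_stock FROM products GROUP BY category

Execution result:
category | avg_stock
Accessories | 85.00
Audio | 46.00
Computing | 183.33
Electronics | 184.00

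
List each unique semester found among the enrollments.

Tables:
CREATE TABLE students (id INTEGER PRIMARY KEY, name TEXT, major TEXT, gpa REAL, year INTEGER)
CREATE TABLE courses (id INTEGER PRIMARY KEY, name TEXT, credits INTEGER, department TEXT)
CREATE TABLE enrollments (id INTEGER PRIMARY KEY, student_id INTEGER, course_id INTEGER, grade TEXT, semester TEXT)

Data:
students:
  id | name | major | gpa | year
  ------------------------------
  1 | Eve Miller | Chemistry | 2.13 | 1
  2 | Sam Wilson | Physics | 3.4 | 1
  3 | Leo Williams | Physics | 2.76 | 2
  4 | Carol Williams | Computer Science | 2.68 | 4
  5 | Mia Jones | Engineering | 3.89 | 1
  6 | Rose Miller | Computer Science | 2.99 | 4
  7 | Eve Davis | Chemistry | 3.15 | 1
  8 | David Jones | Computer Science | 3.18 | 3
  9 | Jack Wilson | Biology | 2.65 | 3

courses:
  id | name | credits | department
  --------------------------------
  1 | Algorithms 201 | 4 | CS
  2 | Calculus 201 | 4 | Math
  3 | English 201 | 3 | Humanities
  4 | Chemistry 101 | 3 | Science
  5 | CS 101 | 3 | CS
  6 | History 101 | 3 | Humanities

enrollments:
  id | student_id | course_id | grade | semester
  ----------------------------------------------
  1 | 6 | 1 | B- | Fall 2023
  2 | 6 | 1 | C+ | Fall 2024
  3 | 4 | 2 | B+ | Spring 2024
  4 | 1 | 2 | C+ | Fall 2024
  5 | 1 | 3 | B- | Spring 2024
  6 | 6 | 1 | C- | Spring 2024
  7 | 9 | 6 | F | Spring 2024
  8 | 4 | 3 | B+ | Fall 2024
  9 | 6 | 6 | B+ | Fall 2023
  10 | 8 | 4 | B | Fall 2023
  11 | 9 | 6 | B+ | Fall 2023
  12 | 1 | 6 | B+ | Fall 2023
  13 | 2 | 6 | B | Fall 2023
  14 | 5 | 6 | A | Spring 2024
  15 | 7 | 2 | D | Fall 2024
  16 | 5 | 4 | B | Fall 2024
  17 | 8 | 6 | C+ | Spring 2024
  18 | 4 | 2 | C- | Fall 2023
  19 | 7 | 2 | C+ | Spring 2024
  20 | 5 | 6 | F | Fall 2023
SELECT DISTINCT semester FROM enrollments

Execution result:
semester
Fall 2023
Fall 2024
Spring 2024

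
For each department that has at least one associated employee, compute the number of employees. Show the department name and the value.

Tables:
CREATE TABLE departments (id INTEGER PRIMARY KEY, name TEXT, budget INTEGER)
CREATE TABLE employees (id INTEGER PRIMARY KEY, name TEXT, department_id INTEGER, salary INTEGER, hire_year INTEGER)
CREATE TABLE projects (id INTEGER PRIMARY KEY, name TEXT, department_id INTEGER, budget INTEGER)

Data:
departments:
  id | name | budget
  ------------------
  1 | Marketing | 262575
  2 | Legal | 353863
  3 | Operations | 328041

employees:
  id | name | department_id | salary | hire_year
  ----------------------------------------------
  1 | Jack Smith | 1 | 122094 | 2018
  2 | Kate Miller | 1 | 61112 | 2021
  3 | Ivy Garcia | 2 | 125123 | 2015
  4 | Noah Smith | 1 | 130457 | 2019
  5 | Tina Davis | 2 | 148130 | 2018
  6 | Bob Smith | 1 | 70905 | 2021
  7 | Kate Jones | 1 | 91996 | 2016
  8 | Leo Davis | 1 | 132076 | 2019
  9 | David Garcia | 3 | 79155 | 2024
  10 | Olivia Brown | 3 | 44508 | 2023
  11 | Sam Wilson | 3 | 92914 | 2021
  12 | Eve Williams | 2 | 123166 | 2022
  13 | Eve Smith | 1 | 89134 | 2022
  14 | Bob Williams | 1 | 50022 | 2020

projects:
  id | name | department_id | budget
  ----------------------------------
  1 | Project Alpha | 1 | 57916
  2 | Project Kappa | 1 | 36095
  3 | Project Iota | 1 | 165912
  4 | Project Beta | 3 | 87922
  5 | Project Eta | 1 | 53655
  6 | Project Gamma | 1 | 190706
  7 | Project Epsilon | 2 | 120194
SELECT p.name, COUNT(*) AS n FROM employees c JOIN departments p ON c.department_id = p.id GROUP BY p.id, p.name

Execution result:
name | n
Marketing | 8
Legal | 3
Operations | 3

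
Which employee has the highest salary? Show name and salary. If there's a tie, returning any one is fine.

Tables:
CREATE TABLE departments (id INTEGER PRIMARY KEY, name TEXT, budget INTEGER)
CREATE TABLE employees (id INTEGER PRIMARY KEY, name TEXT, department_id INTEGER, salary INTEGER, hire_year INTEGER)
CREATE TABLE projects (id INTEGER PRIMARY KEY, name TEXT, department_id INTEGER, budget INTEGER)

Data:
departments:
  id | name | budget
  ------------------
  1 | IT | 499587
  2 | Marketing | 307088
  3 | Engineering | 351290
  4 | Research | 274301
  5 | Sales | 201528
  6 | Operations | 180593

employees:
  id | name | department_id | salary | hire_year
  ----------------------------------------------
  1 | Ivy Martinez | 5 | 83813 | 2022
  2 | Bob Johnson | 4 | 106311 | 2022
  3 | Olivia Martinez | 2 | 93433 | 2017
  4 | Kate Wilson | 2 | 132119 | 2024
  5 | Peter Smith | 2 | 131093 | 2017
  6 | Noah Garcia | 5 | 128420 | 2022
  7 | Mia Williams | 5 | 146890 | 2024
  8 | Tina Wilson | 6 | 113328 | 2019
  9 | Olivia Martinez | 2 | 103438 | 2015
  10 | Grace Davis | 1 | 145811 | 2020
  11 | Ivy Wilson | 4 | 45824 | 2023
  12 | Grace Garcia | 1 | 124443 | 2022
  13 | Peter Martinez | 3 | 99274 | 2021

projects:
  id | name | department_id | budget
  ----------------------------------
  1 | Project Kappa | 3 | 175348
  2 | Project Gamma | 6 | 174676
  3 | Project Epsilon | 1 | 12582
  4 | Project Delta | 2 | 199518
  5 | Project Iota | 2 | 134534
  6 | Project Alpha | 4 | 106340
SELECT name, salary FROM employees ORDER BY salary DESC LIMIT 1

Execution result:
name | salary
Mia Williams | 146890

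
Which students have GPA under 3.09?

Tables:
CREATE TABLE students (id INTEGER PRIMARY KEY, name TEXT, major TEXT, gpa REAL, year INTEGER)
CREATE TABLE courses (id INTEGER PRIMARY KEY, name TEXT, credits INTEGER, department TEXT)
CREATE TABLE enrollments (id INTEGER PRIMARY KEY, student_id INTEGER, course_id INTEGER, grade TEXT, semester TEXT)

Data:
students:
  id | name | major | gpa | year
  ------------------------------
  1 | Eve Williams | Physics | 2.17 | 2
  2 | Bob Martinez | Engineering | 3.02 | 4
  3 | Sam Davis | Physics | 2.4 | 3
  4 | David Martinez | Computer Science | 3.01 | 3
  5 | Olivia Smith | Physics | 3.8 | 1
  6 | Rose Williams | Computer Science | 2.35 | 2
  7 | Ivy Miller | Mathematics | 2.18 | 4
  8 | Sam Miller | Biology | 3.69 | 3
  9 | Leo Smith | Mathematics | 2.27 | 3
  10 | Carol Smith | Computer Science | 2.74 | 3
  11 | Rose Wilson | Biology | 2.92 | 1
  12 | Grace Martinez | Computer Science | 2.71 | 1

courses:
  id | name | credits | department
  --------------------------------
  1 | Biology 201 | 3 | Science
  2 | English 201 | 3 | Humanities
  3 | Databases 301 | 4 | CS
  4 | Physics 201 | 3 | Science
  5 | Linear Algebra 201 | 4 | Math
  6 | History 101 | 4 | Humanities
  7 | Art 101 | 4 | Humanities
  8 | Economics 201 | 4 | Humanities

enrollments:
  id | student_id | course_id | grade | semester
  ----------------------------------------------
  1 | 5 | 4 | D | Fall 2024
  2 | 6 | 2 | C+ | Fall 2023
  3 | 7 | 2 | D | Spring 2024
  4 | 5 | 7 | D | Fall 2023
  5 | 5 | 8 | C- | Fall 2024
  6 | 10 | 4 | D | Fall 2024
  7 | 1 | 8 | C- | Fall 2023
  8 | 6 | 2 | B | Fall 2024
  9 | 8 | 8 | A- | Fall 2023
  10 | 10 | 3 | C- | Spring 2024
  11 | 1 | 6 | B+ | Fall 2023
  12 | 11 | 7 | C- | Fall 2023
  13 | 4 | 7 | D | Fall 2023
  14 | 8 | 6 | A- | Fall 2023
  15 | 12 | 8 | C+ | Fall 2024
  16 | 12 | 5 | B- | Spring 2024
SELECT name, gpa FROM students WHERE gpa < 3.09

Execution result:
name | gpa
Eve Williams | 2.17
Bob Martinez | 3.02
Sam Davis | 2.40
David Martinez | 3.01
Rose Williams | 2.35
Ivy Miller | 2.18
Leo Smith | 2.27
Carol Smith | 2.74
Rose Wilson | 2.92
Grace Martinez | 2.71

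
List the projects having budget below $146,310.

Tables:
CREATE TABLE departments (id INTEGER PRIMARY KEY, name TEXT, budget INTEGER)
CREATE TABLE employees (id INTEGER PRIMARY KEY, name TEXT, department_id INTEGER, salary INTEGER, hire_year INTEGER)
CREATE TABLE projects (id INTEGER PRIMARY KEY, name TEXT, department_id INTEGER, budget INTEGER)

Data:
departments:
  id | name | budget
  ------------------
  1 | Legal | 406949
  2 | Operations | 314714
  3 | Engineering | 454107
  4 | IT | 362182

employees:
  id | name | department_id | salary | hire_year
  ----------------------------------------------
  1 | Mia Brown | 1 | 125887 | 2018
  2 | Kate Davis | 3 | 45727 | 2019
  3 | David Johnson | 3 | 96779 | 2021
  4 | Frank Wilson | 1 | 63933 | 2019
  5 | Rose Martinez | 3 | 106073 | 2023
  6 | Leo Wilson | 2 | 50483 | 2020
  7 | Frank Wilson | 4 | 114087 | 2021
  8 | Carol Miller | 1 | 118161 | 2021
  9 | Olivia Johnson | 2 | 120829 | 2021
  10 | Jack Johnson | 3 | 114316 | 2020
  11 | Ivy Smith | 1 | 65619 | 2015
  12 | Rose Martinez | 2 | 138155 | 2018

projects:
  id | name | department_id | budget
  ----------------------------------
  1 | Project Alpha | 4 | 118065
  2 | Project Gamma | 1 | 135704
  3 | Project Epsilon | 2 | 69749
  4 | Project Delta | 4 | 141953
SELECT name, budget FROM projects WHERE budget < 146310

Execution result:
name | budget
Project Alpha | 118065
Project Gamma | 135704
Project Epsilon | 69749
Project Delta | 141953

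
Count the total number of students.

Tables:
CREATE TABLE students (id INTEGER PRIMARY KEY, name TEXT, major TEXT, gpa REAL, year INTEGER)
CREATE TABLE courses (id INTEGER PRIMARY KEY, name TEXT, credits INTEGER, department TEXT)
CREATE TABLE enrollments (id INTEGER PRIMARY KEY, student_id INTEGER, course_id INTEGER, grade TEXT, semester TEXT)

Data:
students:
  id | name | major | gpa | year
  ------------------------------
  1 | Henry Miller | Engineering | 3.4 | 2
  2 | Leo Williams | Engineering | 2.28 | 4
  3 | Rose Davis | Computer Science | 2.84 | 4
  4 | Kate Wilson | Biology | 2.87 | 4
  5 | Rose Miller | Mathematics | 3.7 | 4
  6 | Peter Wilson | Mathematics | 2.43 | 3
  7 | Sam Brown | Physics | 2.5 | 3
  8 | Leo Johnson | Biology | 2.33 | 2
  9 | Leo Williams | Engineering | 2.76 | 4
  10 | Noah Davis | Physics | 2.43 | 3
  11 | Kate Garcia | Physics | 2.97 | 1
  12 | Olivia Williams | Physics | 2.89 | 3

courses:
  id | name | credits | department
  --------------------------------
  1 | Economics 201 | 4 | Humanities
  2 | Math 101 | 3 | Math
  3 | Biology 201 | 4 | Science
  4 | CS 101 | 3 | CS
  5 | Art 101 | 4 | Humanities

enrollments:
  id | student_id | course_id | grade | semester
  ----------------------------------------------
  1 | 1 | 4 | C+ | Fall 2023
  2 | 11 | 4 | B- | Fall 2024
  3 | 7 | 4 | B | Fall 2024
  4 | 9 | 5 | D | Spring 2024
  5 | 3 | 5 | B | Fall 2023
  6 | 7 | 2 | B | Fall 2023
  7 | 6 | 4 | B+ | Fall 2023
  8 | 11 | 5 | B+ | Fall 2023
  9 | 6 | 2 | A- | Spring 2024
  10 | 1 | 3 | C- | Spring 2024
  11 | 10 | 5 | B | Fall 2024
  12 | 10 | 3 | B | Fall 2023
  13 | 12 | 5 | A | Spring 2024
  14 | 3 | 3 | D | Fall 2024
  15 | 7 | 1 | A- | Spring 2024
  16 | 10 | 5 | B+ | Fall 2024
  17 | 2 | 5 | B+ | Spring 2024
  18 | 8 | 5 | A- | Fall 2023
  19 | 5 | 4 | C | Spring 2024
SELECT COUNT(*) FROM students

Execution result:
12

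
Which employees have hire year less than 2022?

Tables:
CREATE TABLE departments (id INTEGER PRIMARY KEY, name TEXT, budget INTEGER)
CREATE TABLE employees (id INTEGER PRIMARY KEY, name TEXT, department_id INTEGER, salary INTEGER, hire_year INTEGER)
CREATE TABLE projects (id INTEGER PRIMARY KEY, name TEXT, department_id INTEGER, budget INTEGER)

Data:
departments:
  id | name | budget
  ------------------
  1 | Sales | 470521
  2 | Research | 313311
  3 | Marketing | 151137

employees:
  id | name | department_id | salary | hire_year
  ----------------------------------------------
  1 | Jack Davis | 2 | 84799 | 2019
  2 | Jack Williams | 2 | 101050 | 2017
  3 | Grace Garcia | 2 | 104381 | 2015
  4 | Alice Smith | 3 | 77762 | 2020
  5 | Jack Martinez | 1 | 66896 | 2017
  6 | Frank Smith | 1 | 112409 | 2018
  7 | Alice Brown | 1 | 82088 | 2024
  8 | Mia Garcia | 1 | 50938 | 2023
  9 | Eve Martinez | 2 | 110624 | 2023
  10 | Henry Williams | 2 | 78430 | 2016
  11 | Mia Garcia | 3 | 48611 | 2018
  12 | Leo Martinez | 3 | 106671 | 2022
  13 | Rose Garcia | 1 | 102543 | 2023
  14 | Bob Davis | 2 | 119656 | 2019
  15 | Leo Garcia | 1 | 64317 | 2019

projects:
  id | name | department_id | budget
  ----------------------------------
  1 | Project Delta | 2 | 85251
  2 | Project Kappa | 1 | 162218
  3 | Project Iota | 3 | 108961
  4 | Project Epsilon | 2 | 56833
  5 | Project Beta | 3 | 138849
SELECT name, hire_year FROM employees WHERE hire_year < 2022

Execution result:
name | hire_year
Jack Davis | 2019
Jack Williams | 2017
Grace Garcia | 2015
Alice Smith | 2020
Jack Martinez | 2017
Frank Smith | 2018
Henry Williams | 2016
Mia Garcia | 2018
Bob Davis | 2019
Leo Garcia | 2019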